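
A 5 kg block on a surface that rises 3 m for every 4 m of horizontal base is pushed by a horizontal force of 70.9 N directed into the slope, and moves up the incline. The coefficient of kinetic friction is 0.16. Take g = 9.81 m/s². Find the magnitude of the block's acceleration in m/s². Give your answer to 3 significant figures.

The horizontal push has components F cos 36.87° = 70.9 × 0.8000 = 56.720 N up the incline and F sin 36.87° = 70.9 × 0.6000 = 42.540 N pressing into the surface.
The normal force is therefore N = mg cos 36.87° + F sin 36.87° = 39.240 + 42.540 = 81.780 N, and kinetic friction down the slope is μN = 0.16 × 81.780 = 13.085 N.
Along the incline: F cos 36.87° − mg sin 36.87° − μN = ma, so 56.720 − 29.430 − 13.085 = 5 a, giving a = 2.8410 m/s².

2.84 m/s²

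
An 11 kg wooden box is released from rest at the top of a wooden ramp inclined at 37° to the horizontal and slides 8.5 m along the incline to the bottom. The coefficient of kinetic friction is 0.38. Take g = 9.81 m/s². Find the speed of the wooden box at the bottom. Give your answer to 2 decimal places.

The weight component along the incline is mg sin 37° = 64.942 N and the normal force is N = mg cos 37° = 86.181 N.
Friction up the slope is f = μN = 0.38 × 86.181 = 32.749 N, so the net downslope force is 64.942 − 32.749 = 32.193 N and a = 32.193 / 11 = 2.9266 m/s².
Starting from rest over a distance of 8.5 m, v² = 2aL = 2 × 2.9266 × 8.5 = 49.7522, so v = 7.0535 m/s.

7.05 m/s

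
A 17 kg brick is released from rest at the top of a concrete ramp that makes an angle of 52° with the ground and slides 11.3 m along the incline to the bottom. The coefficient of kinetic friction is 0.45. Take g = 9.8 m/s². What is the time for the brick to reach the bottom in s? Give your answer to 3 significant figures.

2.12 s

The weight component along the incline is mg sin 52° = 131.283 N and the normal force is N = mg cos 52° = 102.569 N.
Friction up the slope is f = μN = 0.45 × 102.569 = 46.156 N, so the net downslope force is 131.283 − 46.156 = 85.127 N and a = 85.127 / 17 = 5.0075 m/s².
Starting from rest, L = ½at², so t = √(2L/a) = √(2 × 11.3 / 5.0075) = 2.1244 s.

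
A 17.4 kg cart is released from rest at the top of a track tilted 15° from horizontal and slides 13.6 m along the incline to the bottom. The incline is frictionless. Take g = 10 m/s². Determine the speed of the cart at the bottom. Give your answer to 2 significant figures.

8.4 m/s

The weight component along the incline is mg sin 15° = 45.035 N and the normal force is N = mg cos 15° = 168.071 N.
With no friction, a = g sin 15° = 2.5882 m/s².
Starting from rest over a distance of 13.6 m, v² = 2aL = 2 × 2.5882 × 13.6 = 70.3990, so v = 8.3904 m/s.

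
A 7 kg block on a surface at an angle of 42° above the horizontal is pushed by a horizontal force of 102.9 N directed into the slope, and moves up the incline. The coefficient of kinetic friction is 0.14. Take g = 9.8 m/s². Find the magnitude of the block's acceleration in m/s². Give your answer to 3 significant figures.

1.97 m/s²

The horizontal push has components F cos 42° = 102.9 × 0.7431 = 76.465 N up the incline and F sin 42° = 102.9 × 0.6691 = 68.850 N pressing into the surface.
The normal force is therefore N = mg cos 42° + F sin 42° = 50.977 + 68.850 = 119.827 N, and kinetic friction down the slope is μN = 0.14 × 119.827 = 16.776 N.
Along the incline: F cos 42° − mg sin 42° − μN = ma, so 76.465 − 45.900 − 16.776 = 7 a, giving a = 1.9699 m/s².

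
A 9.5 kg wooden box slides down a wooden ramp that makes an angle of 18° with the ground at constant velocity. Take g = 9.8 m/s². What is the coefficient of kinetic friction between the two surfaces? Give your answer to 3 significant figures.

At constant velocity the net force along the incline is zero: mg sin 18° = μ mg cos 18°.
So μ = tan 18° = 0.3090 / 0.9511 = 0.3249.

0.325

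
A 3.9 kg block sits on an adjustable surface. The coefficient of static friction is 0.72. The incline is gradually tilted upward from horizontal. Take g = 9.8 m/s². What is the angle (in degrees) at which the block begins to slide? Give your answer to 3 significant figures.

At the threshold of sliding, static friction is at its maximum μ_s N and exactly balances the weight component along the incline: mg sin θ = μ_s mg cos θ.
Hence tan θ = μ_s = 0.72, so θ = arctan(0.72) = 35.7539°.

35.8°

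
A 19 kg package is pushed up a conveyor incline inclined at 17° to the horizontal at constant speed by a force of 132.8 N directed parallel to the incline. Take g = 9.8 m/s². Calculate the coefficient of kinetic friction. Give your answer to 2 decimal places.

At constant speed ΣF = 0 along the incline. The applied 132.8 N acts up the slope; the weight component mg sin 17° = 54.440 N and kinetic friction μN both act down the slope.
So 132.8 = 54.440 + μ × 178.064, giving μ = (132.8 − 54.440) / 178.064 = 0.4401.

0.44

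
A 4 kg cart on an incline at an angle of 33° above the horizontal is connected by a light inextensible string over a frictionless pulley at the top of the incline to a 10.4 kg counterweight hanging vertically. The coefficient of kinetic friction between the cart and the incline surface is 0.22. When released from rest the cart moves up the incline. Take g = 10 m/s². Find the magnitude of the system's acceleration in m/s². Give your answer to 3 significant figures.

For the cart on the incline: the weight component along the slope is m₁g sin 33° = 4 × 10 × 0.5446 = 21.784 N and the normal force is N = m₁g cos 33° = 33.547 N.
Kinetic friction opposes the cart's motion up the incline: f = μN = 0.22 × 33.547 = 7.380 N acting down the slope.
Newton's second law for the cart (up-slope positive): T − 21.784 − 7.380 = 4 a. For the hanging counterweight (downward positive): 10.4 × 10 − T = 10.4 a.
Adding the two equations eliminates T: 74.836 = 14.4 a, so a = 5.1969 m/s².

5.20 m/s²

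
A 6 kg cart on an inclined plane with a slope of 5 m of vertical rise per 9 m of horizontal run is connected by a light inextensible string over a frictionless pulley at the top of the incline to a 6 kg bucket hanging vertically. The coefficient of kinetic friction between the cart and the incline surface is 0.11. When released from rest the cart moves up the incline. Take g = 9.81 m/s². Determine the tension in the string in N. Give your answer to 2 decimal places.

For the cart on the incline: the weight component along the slope is m₁g sin 29.05° = 6 × 9.81 × 0.4856 = 28.582 N and the normal force is N = m₁g cos 29.05° = 51.453 N.
Kinetic friction opposes the cart's motion up the incline: f = μN = 0.11 × 51.453 = 5.660 N acting down the slope.
Newton's second law for the cart (up-slope positive): T − 28.582 − 5.660 = 6 a. For the hanging bucket (downward positive): 6 × 9.81 − T = 6 a.
Adding the two equations eliminates T: 24.618 = 12 a, so a = 2.0515 m/s².
Then from the hanging bucket's equation, T = 6 × (9.81 − 2.0515) = 46.551 N.

46.55 N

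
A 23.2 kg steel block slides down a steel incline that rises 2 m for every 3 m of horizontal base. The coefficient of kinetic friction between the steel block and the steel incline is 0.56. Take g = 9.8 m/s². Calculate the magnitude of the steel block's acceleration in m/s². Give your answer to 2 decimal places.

Resolving the weight along the incline: the component pulling the steel block down the slope is mg sin 33.69° = 23.2 × 9.8 × 0.5547 = 126.117 N, and the normal force is N = mg cos 33.69° = 23.2 × 9.8 × 0.8321 = 189.186 N.
Kinetic friction acts up the slope with magnitude f = μN = 0.56 × 189.186 = 105.944 N.
Net force along the incline is 126.117 − 105.944 = 20.173 N, so a = 20.173 / 23.2 = 0.8695 m/s².

0.87 m/s²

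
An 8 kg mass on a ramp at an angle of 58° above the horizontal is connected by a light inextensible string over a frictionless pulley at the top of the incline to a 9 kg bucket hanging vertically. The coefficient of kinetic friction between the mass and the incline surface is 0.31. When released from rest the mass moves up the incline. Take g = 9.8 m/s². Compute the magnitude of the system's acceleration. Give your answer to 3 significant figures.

0.520 m/s²

For the mass on the incline: the weight component along the slope is m₁g sin 58° = 8 × 9.8 × 0.8480 = 66.483 N and the normal force is N = m₁g cos 58° = 41.546 N.
Kinetic friction opposes the mass's motion up the incline: f = μN = 0.31 × 41.546 = 12.879 N acting down the slope.
Newton's second law for the mass (up-slope positive): T − 66.483 − 12.879 = 8 a. For the hanging bucket (downward positive): 9 × 9.8 − T = 9 a.
Adding the two equations eliminates T: 8.838 = 17 a, so a = 0.5199 m/s².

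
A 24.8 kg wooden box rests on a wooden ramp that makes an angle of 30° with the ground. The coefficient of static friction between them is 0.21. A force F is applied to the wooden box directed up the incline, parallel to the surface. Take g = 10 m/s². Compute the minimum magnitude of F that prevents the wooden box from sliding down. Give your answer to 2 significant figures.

79 N

The normal force is N = mg cos 30° = 214.774 N. With F at its minimum the wooden box is on the verge of sliding down, so static friction is at its maximum μ_s N = 0.21 × 214.774 = 45.103 N and acts up the slope.
Equilibrium along the incline: F + μ_s N = mg sin 30°, so F = 124.000 − 45.103 = 78.897 N.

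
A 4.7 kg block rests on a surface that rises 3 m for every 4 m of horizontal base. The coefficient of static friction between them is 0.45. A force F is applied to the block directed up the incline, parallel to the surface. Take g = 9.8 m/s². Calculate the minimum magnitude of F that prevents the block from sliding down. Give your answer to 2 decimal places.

11.05 N

The normal force is N = mg cos 36.87° = 36.848 N. With F at its minimum the block is on the verge of sliding down, so static friction is at its maximum μ_s N = 0.45 × 36.848 = 16.582 N and acts up the slope.
Equilibrium along the incline: F + μ_s N = mg sin 36.87°, so F = 27.636 − 16.582 = 11.054 N.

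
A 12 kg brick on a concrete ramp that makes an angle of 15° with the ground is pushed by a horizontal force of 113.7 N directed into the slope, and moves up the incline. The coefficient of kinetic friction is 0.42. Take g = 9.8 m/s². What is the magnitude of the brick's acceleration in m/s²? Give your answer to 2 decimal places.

1.61 m/s²

The horizontal push has components F cos 15° = 113.7 × 0.9659 = 109.823 N up the incline and F sin 15° = 113.7 × 0.2588 = 29.426 N pressing into the surface.
The normal force is therefore N = mg cos 15° + F sin 15° = 113.590 + 29.426 = 143.016 N, and kinetic friction down the slope is μN = 0.42 × 143.016 = 60.067 N.
Along the incline: F cos 15° − mg sin 15° − μN = ma, so 109.823 − 30.435 − 60.067 = 12 a, giving a = 1.6101 m/s².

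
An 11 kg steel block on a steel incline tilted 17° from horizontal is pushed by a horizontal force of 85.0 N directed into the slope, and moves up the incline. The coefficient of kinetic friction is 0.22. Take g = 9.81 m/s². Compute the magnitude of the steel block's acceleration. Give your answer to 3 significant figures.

1.96 m/s²

The horizontal push has components F cos 17° = 85.0 × 0.9563 = 81.285 N up the incline and F sin 17° = 85.0 × 0.2924 = 24.854 N pressing into the surface.
The normal force is therefore N = mg cos 17° + F sin 17° = 103.194 + 24.854 = 128.048 N, and kinetic friction down the slope is μN = 0.22 × 128.048 = 28.171 N.
Along the incline: F cos 17° − mg sin 17° − μN = ma, so 81.285 − 31.553 − 28.171 = 11 a, giving a = 1.9601 m/s².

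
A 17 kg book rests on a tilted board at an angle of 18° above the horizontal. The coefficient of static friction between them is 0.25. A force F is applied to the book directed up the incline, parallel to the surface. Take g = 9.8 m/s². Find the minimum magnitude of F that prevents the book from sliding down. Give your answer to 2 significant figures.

12 N

The normal force is N = mg cos 18° = 158.446 N. With F at its minimum the book is on the verge of sliding down, so static friction is at its maximum μ_s N = 0.25 × 158.446 = 39.611 N and acts up the slope.
Equilibrium along the incline: F + μ_s N = mg sin 18°, so F = 51.482 − 39.611 = 11.871 N.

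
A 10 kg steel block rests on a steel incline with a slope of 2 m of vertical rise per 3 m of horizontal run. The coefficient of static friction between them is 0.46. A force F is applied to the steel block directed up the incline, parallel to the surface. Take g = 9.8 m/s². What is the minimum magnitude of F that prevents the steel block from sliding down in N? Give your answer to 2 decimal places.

16.85 N

The normal force is N = mg cos 33.69° = 81.541 N. With F at its minimum the steel block is on the verge of sliding down, so static friction is at its maximum μ_s N = 0.46 × 81.541 = 37.509 N and acts up the slope.
Equilibrium along the incline: F + μ_s N = mg sin 33.69°, so F = 54.361 − 37.509 = 16.852 N.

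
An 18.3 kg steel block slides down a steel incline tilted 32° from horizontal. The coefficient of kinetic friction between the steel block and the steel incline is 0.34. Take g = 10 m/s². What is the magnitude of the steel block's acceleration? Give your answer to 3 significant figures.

Resolving the weight along the incline: the component pulling the steel block down the slope is mg sin 32° = 18.3 × 10 × 0.5299 = 96.972 N, and the normal force is N = mg cos 32° = 18.3 × 10 × 0.8480 = 155.184 N.
Kinetic friction acts up the slope with magnitude f = μN = 0.34 × 155.184 = 52.763 N.
Net force along the incline is 96.972 − 52.763 = 44.209 N, so a = 44.209 / 18.3 = 2.4158 m/s².

2.42 m/s²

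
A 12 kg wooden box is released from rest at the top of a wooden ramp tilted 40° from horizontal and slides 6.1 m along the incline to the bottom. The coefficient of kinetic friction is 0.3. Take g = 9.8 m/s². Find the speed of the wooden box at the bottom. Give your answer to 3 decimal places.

7.027 m/s

The weight component along the incline is mg sin 40° = 75.592 N and the normal force is N = mg cos 40° = 90.087 N.
Friction up the slope is f = μN = 0.3 × 90.087 = 27.026 N, so the net downslope force is 75.592 − 27.026 = 48.566 N and a = 48.566 / 12 = 4.0472 m/s².
Starting from rest over a distance of 6.1 m, v² = 2aL = 2 × 4.0472 × 6.1 = 49.3758, so v = 7.0268 m/s.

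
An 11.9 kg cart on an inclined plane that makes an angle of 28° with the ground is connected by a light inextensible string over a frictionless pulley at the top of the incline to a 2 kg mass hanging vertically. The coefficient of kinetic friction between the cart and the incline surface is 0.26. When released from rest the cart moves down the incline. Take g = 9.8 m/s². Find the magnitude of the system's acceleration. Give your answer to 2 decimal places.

0.60 m/s²

For the cart on the incline: the weight component along the slope is m₁g sin 28° = 11.9 × 9.8 × 0.4695 = 54.753 N and the normal force is N = m₁g cos 28° = 102.969 N.
Kinetic friction opposes the cart's motion down the incline: f = μN = 0.26 × 102.969 = 26.772 N acting up the slope.
Newton's second law for the cart (down-slope positive): 54.753 − 26.772 − T = 11.9 a. For the hanging mass (upward positive): T − 2 × 9.8 = 2 a.
Adding the two equations eliminates T: 8.381 = 13.9 a, so a = 0.6029 m/s².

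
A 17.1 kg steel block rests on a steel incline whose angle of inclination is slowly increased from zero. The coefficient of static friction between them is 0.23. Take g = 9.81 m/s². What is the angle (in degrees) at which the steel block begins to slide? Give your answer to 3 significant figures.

13.0°

At the threshold of sliding, static friction is at its maximum μ_s N and exactly balances the weight component along the incline: mg sin θ = μ_s mg cos θ.
Hence tan θ = μ_s = 0.23, so θ = arctan(0.23) = 12.9528°.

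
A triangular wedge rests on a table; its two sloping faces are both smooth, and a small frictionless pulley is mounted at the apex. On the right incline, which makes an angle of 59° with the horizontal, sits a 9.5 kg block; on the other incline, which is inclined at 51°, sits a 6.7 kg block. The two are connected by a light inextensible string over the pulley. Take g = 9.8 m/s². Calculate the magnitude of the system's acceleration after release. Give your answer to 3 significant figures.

Resolve each weight along its own incline: the 9.5 kg mass has component 9.5 × 9.8 × sin 59° = 79.802 N down its slope, and the 6.7 kg mass has 6.7 × 9.8 × sin 51° = 51.027 N down its slope.
The 9.5 kg side's 79.802 N exceeds the other side's 51.027 N, so that mass slides down and the 6.7 kg mass slides up. Taking that direction as positive, Newton's second law for the whole system gives 79.802 − 51.027 = (9.5 + 6.7) a, so a = 28.775 / 16.2 = 1.7762 m/s².

1.78 m/s²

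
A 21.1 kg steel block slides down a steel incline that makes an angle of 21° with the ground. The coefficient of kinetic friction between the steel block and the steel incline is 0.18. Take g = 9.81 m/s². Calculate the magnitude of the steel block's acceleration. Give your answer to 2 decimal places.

Resolving the weight along the incline: the component pulling the steel block down the slope is mg sin 21° = 21.1 × 9.81 × 0.3584 = 74.186 N, and the normal force is N = mg cos 21° = 21.1 × 9.81 × 0.9336 = 193.247 N.
Kinetic friction acts up the slope with magnitude f = μN = 0.18 × 193.247 = 34.784 N.
Net force along the incline is 74.186 − 34.784 = 39.402 N, so a = 39.402 / 21.1 = 1.8674 m/s².

1.87 m/s²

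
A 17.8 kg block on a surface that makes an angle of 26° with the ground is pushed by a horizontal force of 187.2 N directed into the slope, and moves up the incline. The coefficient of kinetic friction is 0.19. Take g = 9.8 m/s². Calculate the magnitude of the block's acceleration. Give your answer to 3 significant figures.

The horizontal push has components F cos 26° = 187.2 × 0.8988 = 168.255 N up the incline and F sin 26° = 187.2 × 0.4384 = 82.068 N pressing into the surface.
The normal force is therefore N = mg cos 26° + F sin 26° = 156.787 + 82.068 = 238.855 N, and kinetic friction down the slope is μN = 0.19 × 238.855 = 45.382 N.
Along the incline: F cos 26° − mg sin 26° − μN = ma, so 168.255 − 76.474 − 45.382 = 17.8 a, giving a = 2.6067 m/s².

2.61 m/s²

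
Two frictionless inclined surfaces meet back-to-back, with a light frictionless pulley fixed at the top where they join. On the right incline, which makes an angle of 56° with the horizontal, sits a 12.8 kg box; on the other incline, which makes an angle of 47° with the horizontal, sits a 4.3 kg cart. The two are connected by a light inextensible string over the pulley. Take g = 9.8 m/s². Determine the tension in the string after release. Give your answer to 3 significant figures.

49.2 N

Resolve each weight along its own incline: the 12.8 kg mass has component 12.8 × 9.8 × sin 56° = 103.994 N down its slope, and the 4.3 kg mass has 4.3 × 9.8 × sin 47° = 30.819 N down its slope.
The 12.8 kg side's 103.994 N exceeds the other side's 30.819 N, so that mass slides down and the 4.3 kg mass slides up. Taking that direction as positive, Newton's second law for the whole system gives 103.994 − 30.819 = (12.8 + 4.3) a, so a = 73.175 / 17.1 = 4.2792 m/s².
For the 4.3 kg mass (up-slope positive): T − 30.819 = 4.3 × 4.2792, so T = 49.220 N.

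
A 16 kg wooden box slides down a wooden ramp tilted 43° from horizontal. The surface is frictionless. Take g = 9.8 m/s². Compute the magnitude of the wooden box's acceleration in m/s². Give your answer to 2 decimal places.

6.68 m/s²

Resolving the weight along the incline: the component pulling the wooden box down the slope is mg sin 43° = 16 × 9.8 × 0.6820 = 106.938 N, and the normal force is N = mg cos 43° = 16 × 9.8 × 0.7314 = 114.684 N.
With no friction the net force along the incline is 106.938 N, so a = g sin 43° = 106.938 / 16 = 6.6836 m/s².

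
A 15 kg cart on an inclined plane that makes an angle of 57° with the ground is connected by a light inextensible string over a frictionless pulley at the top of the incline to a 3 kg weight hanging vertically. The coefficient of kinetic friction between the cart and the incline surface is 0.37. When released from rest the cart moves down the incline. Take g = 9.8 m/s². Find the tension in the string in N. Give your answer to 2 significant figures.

40 N

For the cart on the incline: the weight component along the slope is m₁g sin 57° = 15 × 9.8 × 0.8387 = 123.289 N and the normal force is N = m₁g cos 57° = 80.062 N.
Kinetic friction opposes the cart's motion down the incline: f = μN = 0.37 × 80.062 = 29.623 N acting up the slope.
Newton's second law for the cart (down-slope positive): 123.289 − 29.623 − T = 15 a. For the hanging weight (upward positive): T − 3 × 9.8 = 3 a.
Adding the two equations eliminates T: 64.266 = 18 a, so a = 3.5703 m/s².
Then from the hanging weight's equation, T = 3 × (9.8 + 3.5703) = 40.111 N.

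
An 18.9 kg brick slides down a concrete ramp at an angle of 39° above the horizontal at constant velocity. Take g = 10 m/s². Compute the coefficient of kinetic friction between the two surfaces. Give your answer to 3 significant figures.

0.810

At constant velocity the net force along the incline is zero: mg sin 39° = μ mg cos 39°.
So μ = tan 39° = 0.6293 / 0.7771 = 0.8098.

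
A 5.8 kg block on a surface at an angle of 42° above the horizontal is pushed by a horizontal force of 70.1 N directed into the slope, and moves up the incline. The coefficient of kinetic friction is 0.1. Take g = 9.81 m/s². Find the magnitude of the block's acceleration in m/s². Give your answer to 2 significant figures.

0.88 m/s²

The horizontal push has components F cos 42° = 70.1 × 0.7431 = 52.091 N up the incline and F sin 42° = 70.1 × 0.6691 = 46.904 N pressing into the surface.
The normal force is therefore N = mg cos 42° + F sin 42° = 42.281 + 46.904 = 89.185 N, and kinetic friction down the slope is μN = 0.1 × 89.185 = 8.918 N.
Along the incline: F cos 42° − mg sin 42° − μN = ma, so 52.091 − 38.070 − 8.918 = 5.8 a, giving a = 0.8798 m/s².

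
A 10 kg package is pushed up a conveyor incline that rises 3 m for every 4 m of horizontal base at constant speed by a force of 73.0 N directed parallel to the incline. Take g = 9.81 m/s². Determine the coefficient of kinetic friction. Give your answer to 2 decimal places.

0.18

At constant speed ΣF = 0 along the incline. The applied 73.0 N acts up the slope; the weight component mg sin 36.87° = 58.860 N and kinetic friction μN both act down the slope.
So 73.0 = 58.860 + μ × 78.480, giving μ = (73.0 − 58.860) / 78.480 = 0.1802.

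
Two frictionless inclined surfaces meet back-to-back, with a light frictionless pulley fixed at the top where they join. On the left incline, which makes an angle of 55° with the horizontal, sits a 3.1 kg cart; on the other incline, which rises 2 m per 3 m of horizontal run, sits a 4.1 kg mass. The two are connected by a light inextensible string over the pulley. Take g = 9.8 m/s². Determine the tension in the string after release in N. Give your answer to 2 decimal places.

Resolve each weight along its own incline: the 3.1 kg mass has component 3.1 × 9.8 × sin 55° = 24.886 N down its slope, and the 4.1 kg mass has 4.1 × 9.8 × sin 33.69° = 22.288 N down its slope.
The 3.1 kg side's 24.886 N exceeds the other side's 22.288 N, so that mass slides down and the 4.1 kg mass slides up. Taking that direction as positive, Newton's second law for the whole system gives 24.886 − 22.288 = (3.1 + 4.1) a, so a = 2.598 / 7.2 = 0.3608 m/s².
For the 4.1 kg mass (up-slope positive): T − 22.288 = 4.1 × 0.3608, so T = 23.767 N.

23.77 N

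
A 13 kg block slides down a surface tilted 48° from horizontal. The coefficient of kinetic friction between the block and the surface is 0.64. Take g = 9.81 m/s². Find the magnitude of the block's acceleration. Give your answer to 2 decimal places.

3.09 m/s²

Resolving the weight along the incline: the component pulling the block down the slope is mg sin 48° = 13 × 9.81 × 0.7431 = 94.768 N, and the normal force is N = mg cos 48° = 13 × 9.81 × 0.6691 = 85.330 N.
Kinetic friction acts up the slope with magnitude f = μN = 0.64 × 85.330 = 54.611 N.
Net force along the incline is 94.768 − 54.611 = 40.157 N, so a = 40.157 / 13 = 3.0890 m/s².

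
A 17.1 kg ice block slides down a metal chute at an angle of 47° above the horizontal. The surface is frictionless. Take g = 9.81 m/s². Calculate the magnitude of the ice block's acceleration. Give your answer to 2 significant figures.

Resolving the weight along the incline: the component pulling the ice block down the slope is mg sin 47° = 17.1 × 9.81 × 0.7314 = 122.693 N, and the normal force is N = mg cos 47° = 17.1 × 9.81 × 0.6820 = 114.406 N.
With no friction the net force along the incline is 122.693 N, so a = g sin 47° = 122.693 / 17.1 = 7.1750 m/s².

7.2 m/s²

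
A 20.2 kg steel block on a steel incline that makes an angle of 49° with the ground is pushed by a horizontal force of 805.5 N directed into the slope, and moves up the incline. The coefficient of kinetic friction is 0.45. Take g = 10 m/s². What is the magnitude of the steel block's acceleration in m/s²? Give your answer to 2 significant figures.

The horizontal push has components F cos 49° = 805.5 × 0.6561 = 528.489 N up the incline and F sin 49° = 805.5 × 0.7547 = 607.911 N pressing into the surface.
The normal force is therefore N = mg cos 49° + F sin 49° = 132.532 + 607.911 = 740.443 N, and kinetic friction down the slope is μN = 0.45 × 740.443 = 333.199 N.
Along the incline: F cos 49° − mg sin 49° − μN = ma, so 528.489 − 152.449 − 333.199 = 20.2 a, giving a = 2.1208 m/s².

2.1 m/s²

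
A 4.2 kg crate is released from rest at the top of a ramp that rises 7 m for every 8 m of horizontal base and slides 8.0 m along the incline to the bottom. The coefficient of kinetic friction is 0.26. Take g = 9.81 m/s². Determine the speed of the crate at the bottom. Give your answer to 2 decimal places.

The weight component along the incline is mg sin 41.19° = 27.132 N and the normal force is N = mg cos 41.19° = 31.008 N.
Friction up the slope is f = μN = 0.26 × 31.008 = 8.062 N, so the net downslope force is 27.132 − 8.062 = 19.070 N and a = 19.070 / 4.2 = 4.5405 m/s².
Starting from rest over a distance of 8.0 m, v² = 2aL = 2 × 4.5405 × 8.0 = 72.6480, so v = 8.5234 m/s.

8.52 m/s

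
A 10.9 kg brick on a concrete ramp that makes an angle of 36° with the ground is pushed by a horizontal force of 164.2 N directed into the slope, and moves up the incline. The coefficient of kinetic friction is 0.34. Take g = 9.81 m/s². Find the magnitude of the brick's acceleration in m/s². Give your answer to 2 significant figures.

The horizontal push has components F cos 36° = 164.2 × 0.8090 = 132.838 N up the incline and F sin 36° = 164.2 × 0.5878 = 96.517 N pressing into the surface.
The normal force is therefore N = mg cos 36° + F sin 36° = 86.506 + 96.517 = 183.023 N, and kinetic friction down the slope is μN = 0.34 × 183.023 = 62.228 N.
Along the incline: F cos 36° − mg sin 36° − μN = ma, so 132.838 − 62.853 − 62.228 = 10.9 a, giving a = 0.7117 m/s².

0.71 m/s²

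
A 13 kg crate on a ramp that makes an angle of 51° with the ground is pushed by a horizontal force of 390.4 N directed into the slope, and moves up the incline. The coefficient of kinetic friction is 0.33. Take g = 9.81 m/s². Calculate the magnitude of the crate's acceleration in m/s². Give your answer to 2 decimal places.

1.54 m/s²

The horizontal push has components F cos 51° = 390.4 × 0.6293 = 245.679 N up the incline and F sin 51° = 390.4 × 0.7771 = 303.380 N pressing into the surface.
The normal force is therefore N = mg cos 51° + F sin 51° = 80.255 + 303.380 = 383.635 N, and kinetic friction down the slope is μN = 0.33 × 383.635 = 126.600 N.
Along the incline: F cos 51° − mg sin 51° − μN = ma, so 245.679 − 99.104 − 126.600 = 13 a, giving a = 1.5365 m/s².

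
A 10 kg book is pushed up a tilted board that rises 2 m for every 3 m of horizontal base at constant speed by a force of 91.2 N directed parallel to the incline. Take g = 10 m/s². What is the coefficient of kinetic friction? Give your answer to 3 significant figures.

At constant speed ΣF = 0 along the incline. The applied 91.2 N acts up the slope; the weight component mg sin 33.69° = 55.470 N and kinetic friction μN both act down the slope.
So 91.2 = 55.470 + μ × 83.205, giving μ = (91.2 − 55.470) / 83.205 = 0.4294.

0.429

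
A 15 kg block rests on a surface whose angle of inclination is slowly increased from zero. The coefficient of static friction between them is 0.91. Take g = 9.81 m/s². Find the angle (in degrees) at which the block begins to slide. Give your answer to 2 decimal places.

42.30°

At the threshold of sliding, static friction is at its maximum μ_s N and exactly balances the weight component along the incline: mg sin θ = μ_s mg cos θ.
Hence tan θ = μ_s = 0.91, so θ = arctan(0.91) = 42.3022°.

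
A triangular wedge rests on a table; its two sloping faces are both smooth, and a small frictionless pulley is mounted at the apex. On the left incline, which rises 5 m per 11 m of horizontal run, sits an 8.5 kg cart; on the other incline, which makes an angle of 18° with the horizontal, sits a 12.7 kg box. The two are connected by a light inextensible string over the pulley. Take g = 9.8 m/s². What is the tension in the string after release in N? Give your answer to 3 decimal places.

36.070 N

Resolve each weight along its own incline: the 8.5 kg mass has component 8.5 × 9.8 × sin 24.44° = 34.470 N down its slope, and the 12.7 kg mass has 12.7 × 9.8 × sin 18° = 38.460 N down its slope.
The 12.7 kg side's 38.460 N exceeds the other side's 34.470 N, so that mass slides down and the 8.5 kg mass slides up. Taking that direction as positive, Newton's second law for the whole system gives 38.460 − 34.470 = (8.5 + 12.7) a, so a = 3.990 / 21.2 = 0.1882 m/s².
For the 8.5 kg mass (up-slope positive): T − 34.470 = 8.5 × 0.1882, so T = 36.070 N.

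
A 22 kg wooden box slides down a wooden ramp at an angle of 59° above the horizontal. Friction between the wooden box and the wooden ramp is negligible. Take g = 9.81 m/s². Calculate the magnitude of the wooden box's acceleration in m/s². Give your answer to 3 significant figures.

Resolving the weight along the incline: the component pulling the wooden box down the slope is mg sin 59° = 22 × 9.81 × 0.8572 = 185.001 N, and the normal force is N = mg cos 59° = 22 × 9.81 × 0.5150 = 111.147 N.
With no friction the net force along the incline is 185.001 N, so a = g sin 59° = 185.001 / 22 = 8.4091 m/s².

8.41 m/s²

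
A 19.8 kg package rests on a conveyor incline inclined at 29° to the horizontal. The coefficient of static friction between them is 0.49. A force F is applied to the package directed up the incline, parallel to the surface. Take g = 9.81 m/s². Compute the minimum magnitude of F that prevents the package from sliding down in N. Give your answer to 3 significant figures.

10.9 N

The normal force is N = mg cos 29° = 169.884 N. With F at its minimum the package is on the verge of sliding down, so static friction is at its maximum μ_s N = 0.49 × 169.884 = 83.243 N and acts up the slope.
Equilibrium along the incline: F + μ_s N = mg sin 29°, so F = 94.168 − 83.243 = 10.925 N.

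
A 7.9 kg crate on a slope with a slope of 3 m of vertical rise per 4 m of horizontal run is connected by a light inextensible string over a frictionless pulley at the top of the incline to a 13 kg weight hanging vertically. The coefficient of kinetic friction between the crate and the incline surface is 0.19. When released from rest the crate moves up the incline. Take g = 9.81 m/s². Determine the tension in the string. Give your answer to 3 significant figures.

For the crate on the incline: the weight component along the slope is m₁g sin 36.87° = 7.9 × 9.81 × 0.6000 = 46.499 N and the normal force is N = m₁g cos 36.87° = 61.999 N.
Kinetic friction opposes the crate's motion up the incline: f = μN = 0.19 × 61.999 = 11.780 N acting down the slope.
Newton's second law for the crate (up-slope positive): T − 46.499 − 11.780 = 7.9 a. For the hanging weight (downward positive): 13 × 9.81 − T = 13 a.
Adding the two equations eliminates T: 69.251 = 20.9 a, so a = 3.3134 m/s².
Then from the hanging weight's equation, T = 13 × (9.81 − 3.3134) = 84.456 N.

84.5 N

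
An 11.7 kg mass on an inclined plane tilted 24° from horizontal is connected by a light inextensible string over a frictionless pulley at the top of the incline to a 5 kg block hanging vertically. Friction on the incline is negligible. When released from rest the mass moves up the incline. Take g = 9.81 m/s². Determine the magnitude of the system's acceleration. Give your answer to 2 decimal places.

For the mass on the incline: the weight component along the slope is m₁g sin 24° = 11.7 × 9.81 × 0.4067 = 46.680 N and the normal force is N = m₁g cos 24° = 104.854 N.
Newton's second law for the mass (up-slope positive): T − 46.680 = 11.7 a. For the hanging block (downward positive): 5 × 9.81 − T = 5 a.
Adding the two equations eliminates T: 2.370 = 16.7 a, so a = 0.1419 m/s².

0.14 m/s²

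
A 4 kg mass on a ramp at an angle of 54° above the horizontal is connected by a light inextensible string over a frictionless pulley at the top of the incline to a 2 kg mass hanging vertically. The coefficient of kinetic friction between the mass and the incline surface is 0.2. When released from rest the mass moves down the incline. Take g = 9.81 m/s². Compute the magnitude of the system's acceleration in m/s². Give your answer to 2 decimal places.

For the mass on the incline: the weight component along the slope is m₁g sin 54° = 4 × 9.81 × 0.8090 = 31.745 N and the normal force is N = m₁g cos 54° = 23.065 N.
Kinetic friction opposes the mass's motion down the incline: f = μN = 0.2 × 23.065 = 4.613 N acting up the slope.
Newton's second law for the mass (down-slope positive): 31.745 − 4.613 − T = 4 a. For the hanging mass (upward positive): T − 2 × 9.81 = 2 a.
Adding the two equations eliminates T: 7.512 = 6 a, so a = 1.2520 m/s².

1.25 m/s²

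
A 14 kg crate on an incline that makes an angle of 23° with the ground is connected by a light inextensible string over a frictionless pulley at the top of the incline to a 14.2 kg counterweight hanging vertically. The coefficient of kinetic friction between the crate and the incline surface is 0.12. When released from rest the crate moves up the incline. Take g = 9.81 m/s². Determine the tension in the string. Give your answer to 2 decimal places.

For the crate on the incline: the weight component along the slope is m₁g sin 23° = 14 × 9.81 × 0.3907 = 53.659 N and the normal force is N = m₁g cos 23° = 126.422 N.
Kinetic friction opposes the crate's motion up the incline: f = μN = 0.12 × 126.422 = 15.171 N acting down the slope.
Newton's second law for the crate (up-slope positive): T − 53.659 − 15.171 = 14 a. For the hanging counterweight (downward positive): 14.2 × 9.81 − T = 14.2 a.
Adding the two equations eliminates T: 70.472 = 28.2 a, so a = 2.4990 m/s².
Then from the hanging counterweight's equation, T = 14.2 × (9.81 − 2.4990) = 103.816 N.

103.82 N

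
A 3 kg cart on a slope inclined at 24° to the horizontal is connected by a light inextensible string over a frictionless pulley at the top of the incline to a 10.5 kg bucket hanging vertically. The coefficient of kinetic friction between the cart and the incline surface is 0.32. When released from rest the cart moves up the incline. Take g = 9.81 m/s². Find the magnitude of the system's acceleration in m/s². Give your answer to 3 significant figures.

6.11 m/s²

For the cart on the incline: the weight component along the slope is m₁g sin 24° = 3 × 9.81 × 0.4067 = 11.969 N and the normal force is N = m₁g cos 24° = 26.886 N.
Kinetic friction opposes the cart's motion up the incline: f = μN = 0.32 × 26.886 = 8.604 N acting down the slope.
Newton's second law for the cart (up-slope positive): T − 11.969 − 8.604 = 3 a. For the hanging bucket (downward positive): 10.5 × 9.81 − T = 10.5 a.
Adding the two equations eliminates T: 82.432 = 13.5 a, so a = 6.1061 m/s².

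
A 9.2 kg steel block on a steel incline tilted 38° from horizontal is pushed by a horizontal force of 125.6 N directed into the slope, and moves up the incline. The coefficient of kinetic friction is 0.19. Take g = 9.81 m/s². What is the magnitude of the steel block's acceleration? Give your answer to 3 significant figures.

1.65 m/s²

The horizontal push has components F cos 38° = 125.6 × 0.7880 = 98.973 N up the incline and F sin 38° = 125.6 × 0.6157 = 77.332 N pressing into the surface.
The normal force is therefore N = mg cos 38° + F sin 38° = 71.119 + 77.332 = 148.451 N, and kinetic friction down the slope is μN = 0.19 × 148.451 = 28.206 N.
Along the incline: F cos 38° − mg sin 38° − μN = ma, so 98.973 − 55.568 − 28.206 = 9.2 a, giving a = 1.6521 m/s².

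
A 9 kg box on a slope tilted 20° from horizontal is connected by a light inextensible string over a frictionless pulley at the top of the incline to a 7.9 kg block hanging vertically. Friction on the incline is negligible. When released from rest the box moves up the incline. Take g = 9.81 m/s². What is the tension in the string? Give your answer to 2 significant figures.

55 N

For the box on the incline: the weight component along the slope is m₁g sin 20° = 9 × 9.81 × 0.3420 = 30.195 N and the normal force is N = m₁g cos 20° = 82.965 N.
Newton's second law for the box (up-slope positive): T − 30.195 = 9 a. For the hanging block (downward positive): 7.9 × 9.81 − T = 7.9 a.
Adding the two equations eliminates T: 47.304 = 16.9 a, so a = 2.7991 m/s².
Then from the hanging block's equation, T = 7.9 × (9.81 − 2.7991) = 55.386 N.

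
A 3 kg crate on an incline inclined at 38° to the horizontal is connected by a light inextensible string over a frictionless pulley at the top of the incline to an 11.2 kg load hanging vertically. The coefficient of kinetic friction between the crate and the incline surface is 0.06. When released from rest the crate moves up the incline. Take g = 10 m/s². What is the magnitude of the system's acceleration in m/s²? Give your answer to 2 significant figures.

6.5 m/s²

For the crate on the incline: the weight component along the slope is m₁g sin 38° = 3 × 10 × 0.6157 = 18.471 N and the normal force is N = m₁g cos 38° = 23.640 N.
Kinetic friction opposes the crate's motion up the incline: f = μN = 0.06 × 23.640 = 1.418 N acting down the slope.
Newton's second law for the crate (up-slope positive): T − 18.471 − 1.418 = 3 a. For the hanging load (downward positive): 11.2 × 10 − T = 11.2 a.
Adding the two equations eliminates T: 92.111 = 14.2 a, so a = 6.4867 m/s².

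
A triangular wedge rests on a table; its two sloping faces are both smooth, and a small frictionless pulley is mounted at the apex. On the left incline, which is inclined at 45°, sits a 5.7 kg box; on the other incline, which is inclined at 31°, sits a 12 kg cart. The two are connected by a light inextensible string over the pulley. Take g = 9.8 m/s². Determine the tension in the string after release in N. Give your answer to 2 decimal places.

46.28 N

Resolve each weight along its own incline: the 5.7 kg mass has component 5.7 × 9.8 × sin 45° = 39.499 N down its slope, and the 12 kg mass has 12 × 9.8 × sin 31° = 60.568 N down its slope.
The 12 kg side's 60.568 N exceeds the other side's 39.499 N, so that mass slides down and the 5.7 kg mass slides up. Taking that direction as positive, Newton's second law for the whole system gives 60.568 − 39.499 = (5.7 + 12) a, so a = 21.069 / 17.7 = 1.1903 m/s².
For the 5.7 kg mass (up-slope positive): T − 39.499 = 5.7 × 1.1903, so T = 46.284 N.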